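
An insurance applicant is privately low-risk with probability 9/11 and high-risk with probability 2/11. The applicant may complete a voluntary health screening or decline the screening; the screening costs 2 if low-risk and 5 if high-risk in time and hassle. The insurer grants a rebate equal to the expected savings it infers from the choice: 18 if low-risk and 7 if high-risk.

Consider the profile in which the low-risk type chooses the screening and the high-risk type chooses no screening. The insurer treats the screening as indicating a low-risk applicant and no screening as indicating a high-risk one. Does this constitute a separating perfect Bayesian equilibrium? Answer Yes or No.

No

Under these beliefs, the screening earns rebate 18 and no screening earns rebate 7.
low-risk: the screening nets 18 − 2 = 16; no screening nets 7. low-risk prefers the screening.
high-risk: the screening nets 18 − 5 = 13; no screening nets 7. high-risk would deviate to the screening.
high-risk has a profitable deviation, so the profile is not an equilibrium.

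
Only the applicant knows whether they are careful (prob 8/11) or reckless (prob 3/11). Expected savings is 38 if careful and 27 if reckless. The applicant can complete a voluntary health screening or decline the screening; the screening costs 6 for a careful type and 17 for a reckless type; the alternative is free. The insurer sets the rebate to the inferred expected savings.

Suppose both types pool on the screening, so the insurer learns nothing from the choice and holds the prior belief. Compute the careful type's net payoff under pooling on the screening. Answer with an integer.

29

Pooled rebate = 8/11·38 + 3/11·27 = 35.
careful pays cost 6 for the screening, so net payoff = 35 − 6 = 29.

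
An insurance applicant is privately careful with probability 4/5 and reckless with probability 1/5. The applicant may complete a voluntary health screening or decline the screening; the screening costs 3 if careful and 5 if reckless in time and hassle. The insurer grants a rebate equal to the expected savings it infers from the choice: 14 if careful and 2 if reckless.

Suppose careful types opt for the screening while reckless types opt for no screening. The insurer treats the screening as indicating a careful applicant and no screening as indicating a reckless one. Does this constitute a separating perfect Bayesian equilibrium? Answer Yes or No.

No

Under these beliefs, the screening earns rebate 14 and no screening earns rebate 2.
careful: the screening nets 14 − 3 = 11; no screening nets 2. careful prefers the screening.
reckless: the screening nets 14 − 5 = 9; no screening nets 2. reckless would deviate to the screening.
reckless has a profitable deviation, so the profile is not an equilibrium.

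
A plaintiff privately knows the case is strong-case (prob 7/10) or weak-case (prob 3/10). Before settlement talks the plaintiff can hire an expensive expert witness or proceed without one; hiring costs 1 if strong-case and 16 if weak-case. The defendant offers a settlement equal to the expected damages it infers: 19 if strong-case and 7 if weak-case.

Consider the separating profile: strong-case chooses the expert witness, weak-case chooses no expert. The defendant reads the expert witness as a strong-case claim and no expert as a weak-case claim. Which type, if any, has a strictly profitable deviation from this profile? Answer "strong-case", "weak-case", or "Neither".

The expert witness pays 19; no expert pays 7.
strong-case: assigned the expert witness, nets 19 − 1 = 18; deviating to no expert nets 7.
weak-case: assigned no expert, nets 7; deviating to the expert witness nets 19 − 16 = 3.
Both types strictly prefer their assigned action; no profitable deviation.

Neither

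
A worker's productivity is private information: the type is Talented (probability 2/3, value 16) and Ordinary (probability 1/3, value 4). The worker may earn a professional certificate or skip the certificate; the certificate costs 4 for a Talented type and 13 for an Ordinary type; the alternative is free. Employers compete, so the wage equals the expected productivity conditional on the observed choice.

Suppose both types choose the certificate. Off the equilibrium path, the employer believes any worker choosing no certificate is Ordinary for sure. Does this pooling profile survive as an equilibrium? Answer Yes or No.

On path, the employer holds the prior and pays 2/3·16 + 1/3·4 = 12. Off path (no certificate), believing Ordinary, it pays 4.
Talented: the certificate nets 12 − 4 = 8; no certificate nets 4. Talented stays.
Ordinary: the certificate nets 12 − 13 = -1; no certificate nets 4. Ordinary would deviate.
A type deviates, so pooling fails.

No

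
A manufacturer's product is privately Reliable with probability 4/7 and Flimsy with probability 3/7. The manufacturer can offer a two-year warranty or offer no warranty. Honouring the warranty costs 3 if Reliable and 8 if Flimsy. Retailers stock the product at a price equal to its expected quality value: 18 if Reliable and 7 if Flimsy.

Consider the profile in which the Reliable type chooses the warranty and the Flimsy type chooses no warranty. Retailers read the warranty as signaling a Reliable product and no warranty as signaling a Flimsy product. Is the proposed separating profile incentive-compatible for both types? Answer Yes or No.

Under these beliefs, the warranty earns price 18 and no warranty earns price 7.
Reliable: the warranty nets 18 − 3 = 15; no warranty nets 7. Reliable prefers the warranty.
Flimsy: the warranty nets 18 − 8 = 10; no warranty nets 7. Flimsy would deviate to the warranty.
Flimsy has a profitable deviation, so the profile is not an equilibrium.

No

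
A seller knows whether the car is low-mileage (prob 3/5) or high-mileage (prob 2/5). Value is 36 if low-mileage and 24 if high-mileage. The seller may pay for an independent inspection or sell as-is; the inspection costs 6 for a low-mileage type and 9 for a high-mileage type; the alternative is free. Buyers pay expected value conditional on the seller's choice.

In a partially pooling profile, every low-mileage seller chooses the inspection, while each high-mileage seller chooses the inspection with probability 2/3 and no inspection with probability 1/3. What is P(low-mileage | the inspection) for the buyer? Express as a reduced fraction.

9/13

P(the inspection) = (3/5)·1 + (2/5)·(2/3) = 13/15.
By Bayes' rule, P(low-mileage | the inspection) = (3/5) / (13/15) = 9/13.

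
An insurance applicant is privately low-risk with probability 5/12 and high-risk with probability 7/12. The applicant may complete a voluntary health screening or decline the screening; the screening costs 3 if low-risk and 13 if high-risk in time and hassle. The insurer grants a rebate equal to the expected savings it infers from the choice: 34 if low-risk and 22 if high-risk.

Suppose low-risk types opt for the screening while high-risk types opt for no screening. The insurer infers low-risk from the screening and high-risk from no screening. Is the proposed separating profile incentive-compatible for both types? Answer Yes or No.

Yes

Under these beliefs, the screening earns rebate 34 and no screening earns rebate 22.
low-risk: the screening nets 34 − 3 = 31; no screening nets 22. low-risk prefers the screening.
high-risk: the screening nets 34 − 13 = 21; no screening nets 22. high-risk prefers no screening.
Neither type deviates, so the separating profile is an equilibrium.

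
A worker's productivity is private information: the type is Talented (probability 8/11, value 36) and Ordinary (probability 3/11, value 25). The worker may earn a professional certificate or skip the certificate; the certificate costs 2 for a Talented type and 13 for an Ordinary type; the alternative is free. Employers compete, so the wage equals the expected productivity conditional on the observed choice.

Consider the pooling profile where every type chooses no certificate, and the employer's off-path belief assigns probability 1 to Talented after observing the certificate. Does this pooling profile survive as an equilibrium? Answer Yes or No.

On path, the employer holds the prior and pays 8/11·36 + 3/11·25 = 33. Off path (the certificate), believing Talented, it pays 36.
Talented: no certificate nets 33; the certificate nets 36 − 2 = 34. Talented would deviate.
Ordinary: no certificate nets 33; the certificate nets 36 − 13 = 23. Ordinary stays.
A type deviates, so pooling fails.

No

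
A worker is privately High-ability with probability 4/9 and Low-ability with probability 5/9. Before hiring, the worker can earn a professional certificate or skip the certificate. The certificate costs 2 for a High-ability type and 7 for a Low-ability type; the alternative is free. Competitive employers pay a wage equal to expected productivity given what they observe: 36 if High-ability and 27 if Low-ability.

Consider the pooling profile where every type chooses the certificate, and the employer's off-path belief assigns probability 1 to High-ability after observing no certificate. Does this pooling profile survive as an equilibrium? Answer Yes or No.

On path, the employer holds the prior and pays 4/9·36 + 5/9·27 = 31. Off path (no certificate), believing High-ability, it pays 36.
High-ability: the certificate nets 31 − 2 = 29; no certificate nets 36. High-ability would deviate.
Low-ability: the certificate nets 31 − 7 = 24; no certificate nets 36. Low-ability would deviate.
A type deviates, so pooling fails.

No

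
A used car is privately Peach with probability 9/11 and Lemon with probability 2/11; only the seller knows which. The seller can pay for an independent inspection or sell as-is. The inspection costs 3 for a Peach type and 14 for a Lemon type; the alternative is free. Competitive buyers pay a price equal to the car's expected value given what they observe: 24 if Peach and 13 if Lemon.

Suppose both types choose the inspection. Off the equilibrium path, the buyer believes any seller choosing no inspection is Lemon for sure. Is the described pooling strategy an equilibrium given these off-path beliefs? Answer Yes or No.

On path, the buyer holds the prior and pays 9/11·24 + 2/11·13 = 22. Off path (no inspection), believing Lemon, it pays 13.
Peach: the inspection nets 22 − 3 = 19; no inspection nets 13. Peach stays.
Lemon: the inspection nets 22 − 14 = 8; no inspection nets 13. Lemon would deviate.
A type deviates, so pooling fails.

No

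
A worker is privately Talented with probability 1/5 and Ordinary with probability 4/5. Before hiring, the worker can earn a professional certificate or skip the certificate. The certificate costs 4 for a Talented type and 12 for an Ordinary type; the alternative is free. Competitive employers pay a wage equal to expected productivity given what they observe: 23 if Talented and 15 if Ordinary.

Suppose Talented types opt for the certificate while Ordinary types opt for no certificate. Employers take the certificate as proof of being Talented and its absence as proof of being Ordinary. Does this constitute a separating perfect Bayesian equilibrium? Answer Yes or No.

Under these beliefs, the certificate earns wage 23 and no certificate earns wage 15.
Talented: the certificate nets 23 − 4 = 19; no certificate nets 15. Talented prefers the certificate.
Ordinary: the certificate nets 23 − 12 = 11; no certificate nets 15. Ordinary prefers no certificate.
Neither type deviates, so the separating profile is an equilibrium.

Yes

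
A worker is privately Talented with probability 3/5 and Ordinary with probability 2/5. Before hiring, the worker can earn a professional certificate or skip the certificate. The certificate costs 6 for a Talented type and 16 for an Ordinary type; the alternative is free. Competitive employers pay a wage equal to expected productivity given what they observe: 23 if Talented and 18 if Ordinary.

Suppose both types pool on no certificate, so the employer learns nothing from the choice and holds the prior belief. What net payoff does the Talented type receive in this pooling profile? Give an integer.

Pooled wage = 3/5·23 + 2/5·18 = 21.
Talented pays no cost for no certificate, so net payoff = 21.

21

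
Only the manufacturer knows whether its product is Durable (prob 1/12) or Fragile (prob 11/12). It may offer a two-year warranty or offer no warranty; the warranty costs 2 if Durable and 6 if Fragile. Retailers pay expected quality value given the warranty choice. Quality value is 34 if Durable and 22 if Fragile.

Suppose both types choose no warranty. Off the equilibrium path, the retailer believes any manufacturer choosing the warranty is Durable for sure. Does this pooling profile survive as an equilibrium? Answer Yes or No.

On path, the retailer holds the prior and pays 1/12·34 + 11/12·22 = 23. Off path (the warranty), believing Durable, it pays 34.
Durable: no warranty nets 23; the warranty nets 34 − 2 = 32. Durable would deviate.
Fragile: no warranty nets 23; the warranty nets 34 − 6 = 28. Fragile would deviate.
A type deviates, so pooling fails.

No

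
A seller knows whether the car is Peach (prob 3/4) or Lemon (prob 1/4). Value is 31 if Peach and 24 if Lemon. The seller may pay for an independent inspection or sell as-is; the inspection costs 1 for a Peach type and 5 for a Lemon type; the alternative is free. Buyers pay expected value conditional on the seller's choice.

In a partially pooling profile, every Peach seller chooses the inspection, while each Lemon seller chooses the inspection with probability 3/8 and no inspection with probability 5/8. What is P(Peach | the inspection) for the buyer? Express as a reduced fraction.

8/9

P(the inspection) = (3/4)·1 + (1/4)·(3/8) = 27/32.
By Bayes' rule, P(Peach | the inspection) = (3/4) / (27/32) = 8/9.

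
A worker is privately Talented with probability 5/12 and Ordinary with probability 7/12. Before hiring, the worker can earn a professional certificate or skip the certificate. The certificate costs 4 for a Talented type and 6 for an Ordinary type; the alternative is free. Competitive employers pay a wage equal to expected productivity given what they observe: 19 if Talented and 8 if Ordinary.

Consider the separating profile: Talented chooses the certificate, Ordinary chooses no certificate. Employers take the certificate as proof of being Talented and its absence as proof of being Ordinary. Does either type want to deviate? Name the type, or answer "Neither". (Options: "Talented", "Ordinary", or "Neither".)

Ordinary

The certificate pays 19; no certificate pays 8.
Talented: assigned the certificate, nets 19 − 4 = 15; deviating to no certificate nets 8.
Ordinary: assigned no certificate, nets 8; deviating to the certificate nets 19 − 6 = 13.
The Ordinary type gains 5 by deviating.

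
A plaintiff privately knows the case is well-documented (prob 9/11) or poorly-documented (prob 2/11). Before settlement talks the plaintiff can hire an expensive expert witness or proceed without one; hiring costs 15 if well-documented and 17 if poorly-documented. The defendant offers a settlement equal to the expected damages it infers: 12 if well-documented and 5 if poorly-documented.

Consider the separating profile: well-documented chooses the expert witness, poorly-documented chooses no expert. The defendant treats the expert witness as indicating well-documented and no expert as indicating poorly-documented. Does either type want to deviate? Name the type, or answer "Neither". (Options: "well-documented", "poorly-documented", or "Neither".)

The expert witness pays 12; no expert pays 5.
well-documented: assigned the expert witness, nets 12 − 15 = -3; deviating to no expert nets 5.
poorly-documented: assigned no expert, nets 5; deviating to the expert witness nets 12 − 17 = -5.
The well-documented type gains 8 by deviating.

well-documented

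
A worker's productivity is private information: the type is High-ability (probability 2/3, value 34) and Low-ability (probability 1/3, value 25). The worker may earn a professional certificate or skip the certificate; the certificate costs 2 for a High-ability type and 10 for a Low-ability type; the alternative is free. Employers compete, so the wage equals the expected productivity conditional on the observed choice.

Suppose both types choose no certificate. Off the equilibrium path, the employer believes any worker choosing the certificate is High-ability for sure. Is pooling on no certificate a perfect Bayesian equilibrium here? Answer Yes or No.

No

On path, the employer holds the prior and pays 2/3·34 + 1/3·25 = 31. Off path (the certificate), believing High-ability, it pays 34.
High-ability: no certificate nets 31; the certificate nets 34 − 2 = 32. High-ability would deviate.
Low-ability: no certificate nets 31; the certificate nets 34 − 10 = 24. Low-ability stays.
A type deviates, so pooling fails.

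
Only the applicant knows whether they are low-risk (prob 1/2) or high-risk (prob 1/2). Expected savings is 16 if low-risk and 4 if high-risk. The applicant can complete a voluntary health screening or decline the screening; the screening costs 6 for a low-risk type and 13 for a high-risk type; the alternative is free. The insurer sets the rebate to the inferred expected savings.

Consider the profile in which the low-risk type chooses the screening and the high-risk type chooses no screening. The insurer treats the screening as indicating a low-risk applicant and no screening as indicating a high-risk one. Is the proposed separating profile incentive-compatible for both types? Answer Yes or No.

Under these beliefs, the screening earns rebate 16 and no screening earns rebate 4.
low-risk: the screening nets 16 − 6 = 10; no screening nets 4. low-risk prefers the screening.
high-risk: the screening nets 16 − 13 = 3; no screening nets 4. high-risk prefers no screening.
Neither type deviates, so the separating profile is an equilibrium.

Yes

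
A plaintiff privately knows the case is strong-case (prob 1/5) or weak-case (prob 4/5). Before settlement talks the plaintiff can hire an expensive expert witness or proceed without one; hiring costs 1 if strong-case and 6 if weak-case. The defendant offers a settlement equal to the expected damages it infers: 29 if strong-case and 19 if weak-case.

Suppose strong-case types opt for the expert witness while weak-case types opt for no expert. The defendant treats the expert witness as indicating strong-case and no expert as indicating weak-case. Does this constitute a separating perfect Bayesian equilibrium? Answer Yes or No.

No

Under these beliefs, the expert witness earns settlement 29 and no expert earns settlement 19.
strong-case: the expert witness nets 29 − 1 = 28; no expert nets 19. strong-case prefers the expert witness.
weak-case: the expert witness nets 29 − 6 = 23; no expert nets 19. weak-case would deviate to the expert witness.
weak-case has a profitable deviation, so the profile is not an equilibrium.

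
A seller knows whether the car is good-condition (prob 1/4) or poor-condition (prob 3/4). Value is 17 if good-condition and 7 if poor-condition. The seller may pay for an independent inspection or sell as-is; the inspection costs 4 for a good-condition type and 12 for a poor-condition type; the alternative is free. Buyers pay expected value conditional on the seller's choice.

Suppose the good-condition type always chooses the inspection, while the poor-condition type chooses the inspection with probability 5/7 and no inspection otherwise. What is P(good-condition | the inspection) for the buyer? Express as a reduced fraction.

7/22

P(the inspection) = (1/4)·1 + (3/4)·(5/7) = 11/14.
By Bayes' rule, P(good-condition | the inspection) = (1/4) / (11/14) = 7/22.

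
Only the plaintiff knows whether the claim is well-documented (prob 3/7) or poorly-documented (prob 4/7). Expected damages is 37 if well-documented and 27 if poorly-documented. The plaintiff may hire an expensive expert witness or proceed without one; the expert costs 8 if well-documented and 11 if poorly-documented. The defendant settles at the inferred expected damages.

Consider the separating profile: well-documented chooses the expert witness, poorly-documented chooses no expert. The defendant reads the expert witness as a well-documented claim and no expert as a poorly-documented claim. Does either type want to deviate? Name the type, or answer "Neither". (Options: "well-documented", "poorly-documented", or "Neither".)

The expert witness pays 37; no expert pays 27.
well-documented: assigned the expert witness, nets 37 − 8 = 29; deviating to no expert nets 27.
poorly-documented: assigned no expert, nets 27; deviating to the expert witness nets 37 − 11 = 26.
Both types strictly prefer their assigned action; no profitable deviation.

Neither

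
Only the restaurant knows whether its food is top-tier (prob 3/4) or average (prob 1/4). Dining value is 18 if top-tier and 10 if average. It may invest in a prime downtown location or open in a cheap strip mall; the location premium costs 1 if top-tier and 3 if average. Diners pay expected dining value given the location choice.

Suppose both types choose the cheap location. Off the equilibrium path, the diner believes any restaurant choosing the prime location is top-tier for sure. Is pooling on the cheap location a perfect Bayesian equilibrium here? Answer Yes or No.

On path, the diner holds the prior and pays 3/4·18 + 1/4·10 = 16. Off path (the prime location), believing top-tier, it pays 18.
top-tier: the cheap location nets 16; the prime location nets 18 − 1 = 17. top-tier would deviate.
average: the cheap location nets 16; the prime location nets 18 − 3 = 15. average stays.
A type deviates, so pooling fails.

No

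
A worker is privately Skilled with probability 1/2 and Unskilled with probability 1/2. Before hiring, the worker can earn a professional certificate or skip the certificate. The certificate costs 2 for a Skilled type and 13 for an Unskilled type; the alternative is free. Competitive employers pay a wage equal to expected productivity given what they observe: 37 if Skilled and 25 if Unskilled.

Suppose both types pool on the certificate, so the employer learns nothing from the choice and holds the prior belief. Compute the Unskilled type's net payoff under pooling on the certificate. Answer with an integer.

18

Pooled wage = 1/2·37 + 1/2·25 = 31.
Unskilled pays cost 13 for the certificate, so net payoff = 31 − 13 = 18.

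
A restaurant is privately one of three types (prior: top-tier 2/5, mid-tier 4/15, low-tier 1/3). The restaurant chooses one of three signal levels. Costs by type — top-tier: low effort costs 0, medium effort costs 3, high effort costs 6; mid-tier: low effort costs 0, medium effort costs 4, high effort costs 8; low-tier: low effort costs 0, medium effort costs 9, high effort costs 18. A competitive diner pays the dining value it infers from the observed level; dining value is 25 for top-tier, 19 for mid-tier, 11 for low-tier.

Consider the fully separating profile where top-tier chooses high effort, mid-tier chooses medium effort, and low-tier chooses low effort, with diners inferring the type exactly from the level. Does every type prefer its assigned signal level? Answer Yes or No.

No

Separating price premiums: high effort → 25, medium effort → 19, low effort → 11.
top-tier (assigned high effort): low effort: 11 − 0 = 11; medium effort: 19 − 3 = 16; high effort: 25 − 6 = 19. top-tier stays.
mid-tier (assigned medium effort): low effort: 11 − 0 = 11; medium effort: 19 − 4 = 15; high effort: 25 − 8 = 17. mid-tier prefers high effort.
low-tier (assigned low effort): low effort: 11 − 0 = 11; medium effort: 19 − 9 = 10; high effort: 25 − 18 = 7. low-tier stays.
At least one type deviates; the separating profile fails.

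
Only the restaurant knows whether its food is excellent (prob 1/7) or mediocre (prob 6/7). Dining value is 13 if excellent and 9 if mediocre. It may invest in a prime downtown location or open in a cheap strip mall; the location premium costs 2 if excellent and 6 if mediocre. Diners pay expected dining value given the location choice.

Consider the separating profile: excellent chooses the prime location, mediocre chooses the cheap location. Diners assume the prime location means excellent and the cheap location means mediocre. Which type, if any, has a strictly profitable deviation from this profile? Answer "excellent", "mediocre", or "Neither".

Neither

The prime location pays 13; the cheap location pays 9.
excellent: assigned the prime location, nets 13 − 2 = 11; deviating to the cheap location nets 9.
mediocre: assigned the cheap location, nets 9; deviating to the prime location nets 13 − 6 = 7.
Both types strictly prefer their assigned action; no profitable deviation.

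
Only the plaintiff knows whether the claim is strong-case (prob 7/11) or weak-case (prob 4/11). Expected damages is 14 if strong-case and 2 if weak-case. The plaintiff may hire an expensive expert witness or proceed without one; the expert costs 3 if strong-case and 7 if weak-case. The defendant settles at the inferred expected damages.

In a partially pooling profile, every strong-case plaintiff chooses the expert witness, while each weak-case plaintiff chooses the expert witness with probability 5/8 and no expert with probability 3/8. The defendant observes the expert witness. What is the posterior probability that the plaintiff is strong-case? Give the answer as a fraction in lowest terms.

P(the expert witness) = (7/11)·1 + (4/11)·(5/8) = 19/22.
By Bayes' rule, P(strong-case | the expert witness) = (7/11) / (19/22) = 14/19.

14/19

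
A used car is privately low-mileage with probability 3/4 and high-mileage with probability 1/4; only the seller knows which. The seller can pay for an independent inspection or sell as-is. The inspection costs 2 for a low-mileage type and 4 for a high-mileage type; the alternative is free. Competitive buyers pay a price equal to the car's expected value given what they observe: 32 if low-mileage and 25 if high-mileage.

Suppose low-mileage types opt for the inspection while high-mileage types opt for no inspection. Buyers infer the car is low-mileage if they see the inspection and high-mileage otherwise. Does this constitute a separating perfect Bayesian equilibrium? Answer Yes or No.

No

Under these beliefs, the inspection earns price 32 and no inspection earns price 25.
low-mileage: the inspection nets 32 − 2 = 30; no inspection nets 25. low-mileage prefers the inspection.
high-mileage: the inspection nets 32 − 4 = 28; no inspection nets 25. high-mileage would deviate to the inspection.
high-mileage has a profitable deviation, so the profile is not an equilibrium.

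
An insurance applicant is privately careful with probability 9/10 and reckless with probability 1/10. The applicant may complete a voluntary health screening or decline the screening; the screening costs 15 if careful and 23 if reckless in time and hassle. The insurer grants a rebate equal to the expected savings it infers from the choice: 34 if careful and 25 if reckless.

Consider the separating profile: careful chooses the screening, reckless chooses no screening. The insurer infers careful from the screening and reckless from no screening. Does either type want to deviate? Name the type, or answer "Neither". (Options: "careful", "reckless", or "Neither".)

The screening pays 34; no screening pays 25.
careful: assigned the screening, nets 34 − 15 = 19; deviating to no screening nets 25.
reckless: assigned no screening, nets 25; deviating to the screening nets 34 − 23 = 11.
The careful type gains 6 by deviating.

careful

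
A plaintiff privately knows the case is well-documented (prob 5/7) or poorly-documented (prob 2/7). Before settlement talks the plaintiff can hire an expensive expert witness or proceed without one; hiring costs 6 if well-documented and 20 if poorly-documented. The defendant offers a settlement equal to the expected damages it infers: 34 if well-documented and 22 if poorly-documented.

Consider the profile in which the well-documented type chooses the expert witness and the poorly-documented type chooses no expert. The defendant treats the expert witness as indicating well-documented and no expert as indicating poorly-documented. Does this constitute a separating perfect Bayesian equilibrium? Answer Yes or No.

Under these beliefs, the expert witness earns settlement 34 and no expert earns settlement 22.
well-documented: the expert witness nets 34 − 6 = 28; no expert nets 22. well-documented prefers the expert witness.
poorly-documented: the expert witness nets 34 − 20 = 14; no expert nets 22. poorly-documented prefers no expert.
Neither type deviates, so the separating profile is an equilibrium.

Yes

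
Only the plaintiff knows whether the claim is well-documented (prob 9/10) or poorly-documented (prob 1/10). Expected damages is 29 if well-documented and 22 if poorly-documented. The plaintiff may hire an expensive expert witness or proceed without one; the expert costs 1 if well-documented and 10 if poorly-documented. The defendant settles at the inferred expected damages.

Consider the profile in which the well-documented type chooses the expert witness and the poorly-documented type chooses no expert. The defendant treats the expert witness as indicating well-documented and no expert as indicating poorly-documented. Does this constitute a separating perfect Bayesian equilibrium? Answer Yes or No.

Under these beliefs, the expert witness earns settlement 29 and no expert earns settlement 22.
well-documented: the expert witness nets 29 − 1 = 28; no expert nets 22. well-documented prefers the expert witness.
poorly-documented: the expert witness nets 29 − 10 = 19; no expert nets 22. poorly-documented prefers no expert.
Neither type deviates, so the separating profile is an equilibrium.

Yes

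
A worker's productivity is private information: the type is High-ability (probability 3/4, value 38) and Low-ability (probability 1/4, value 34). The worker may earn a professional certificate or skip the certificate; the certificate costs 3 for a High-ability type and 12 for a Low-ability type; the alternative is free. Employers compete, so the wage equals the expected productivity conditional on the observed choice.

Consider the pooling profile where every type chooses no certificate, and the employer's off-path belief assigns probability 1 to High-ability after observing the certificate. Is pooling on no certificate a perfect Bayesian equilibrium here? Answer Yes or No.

On path, the employer holds the prior and pays 3/4·38 + 1/4·34 = 37. Off path (the certificate), believing High-ability, it pays 38.
High-ability: no certificate nets 37; the certificate nets 38 − 3 = 35. High-ability stays.
Low-ability: no certificate nets 37; the certificate nets 38 − 12 = 26. Low-ability stays.
No type deviates, so pooling is sustained.

Yes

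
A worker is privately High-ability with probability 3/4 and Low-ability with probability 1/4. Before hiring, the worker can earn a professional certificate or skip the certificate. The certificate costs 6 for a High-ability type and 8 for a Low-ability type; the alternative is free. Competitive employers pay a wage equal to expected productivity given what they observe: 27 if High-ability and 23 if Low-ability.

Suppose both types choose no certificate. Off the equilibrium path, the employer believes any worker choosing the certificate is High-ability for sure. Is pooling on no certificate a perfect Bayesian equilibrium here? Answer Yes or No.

Yes

On path, the employer holds the prior and pays 3/4·27 + 1/4·23 = 26. Off path (the certificate), believing High-ability, it pays 27.
High-ability: no certificate nets 26; the certificate nets 27 − 6 = 21. High-ability stays.
Low-ability: no certificate nets 26; the certificate nets 27 − 8 = 19. Low-ability stays.
No type deviates, so pooling is sustained.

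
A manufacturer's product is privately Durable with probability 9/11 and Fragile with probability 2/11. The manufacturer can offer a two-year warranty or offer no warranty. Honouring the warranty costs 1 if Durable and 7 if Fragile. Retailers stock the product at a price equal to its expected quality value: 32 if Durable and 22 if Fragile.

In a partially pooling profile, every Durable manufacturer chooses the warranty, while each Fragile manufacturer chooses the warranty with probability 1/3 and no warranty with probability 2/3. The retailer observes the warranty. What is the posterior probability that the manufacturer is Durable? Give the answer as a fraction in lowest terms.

27/29

P(the warranty) = (9/11)·1 + (2/11)·(1/3) = 29/33.
By Bayes' rule, P(Durable | the warranty) = (9/11) / (29/33) = 27/29.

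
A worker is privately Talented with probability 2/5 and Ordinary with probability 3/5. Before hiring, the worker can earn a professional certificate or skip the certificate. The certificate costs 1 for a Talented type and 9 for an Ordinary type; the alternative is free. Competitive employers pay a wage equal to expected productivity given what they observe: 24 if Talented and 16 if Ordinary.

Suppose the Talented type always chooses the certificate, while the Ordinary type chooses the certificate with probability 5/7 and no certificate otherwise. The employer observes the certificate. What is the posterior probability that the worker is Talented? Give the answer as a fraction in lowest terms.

P(the certificate) = (2/5)·1 + (3/5)·(5/7) = 29/35.
By Bayes' rule, P(Talented | the certificate) = (2/5) / (29/35) = 14/29.

14/29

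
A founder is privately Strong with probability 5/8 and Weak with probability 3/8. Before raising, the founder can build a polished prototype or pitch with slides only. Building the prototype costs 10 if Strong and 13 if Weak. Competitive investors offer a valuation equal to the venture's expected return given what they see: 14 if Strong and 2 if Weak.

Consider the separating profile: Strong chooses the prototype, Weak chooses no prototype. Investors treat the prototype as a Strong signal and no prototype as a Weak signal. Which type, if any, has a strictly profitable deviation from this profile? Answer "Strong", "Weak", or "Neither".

Neither

The prototype pays 14; no prototype pays 2.
Strong: assigned the prototype, nets 14 − 10 = 4; deviating to no prototype nets 2.
Weak: assigned no prototype, nets 2; deviating to the prototype nets 14 − 13 = 1.
Both types strictly prefer their assigned action; no profitable deviation.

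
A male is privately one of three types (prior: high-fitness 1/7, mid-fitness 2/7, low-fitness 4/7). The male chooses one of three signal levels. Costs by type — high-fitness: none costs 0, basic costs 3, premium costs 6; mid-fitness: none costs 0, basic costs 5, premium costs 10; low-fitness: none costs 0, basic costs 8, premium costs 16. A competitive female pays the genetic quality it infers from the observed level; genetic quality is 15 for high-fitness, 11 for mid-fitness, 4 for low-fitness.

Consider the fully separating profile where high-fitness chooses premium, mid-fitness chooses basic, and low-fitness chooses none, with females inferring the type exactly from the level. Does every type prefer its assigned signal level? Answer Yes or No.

Separating mating payoffs: premium → 15, basic → 11, none → 4.
high-fitness (assigned premium): none: 4 − 0 = 4; basic: 11 − 3 = 8; premium: 15 − 6 = 9. high-fitness stays.
mid-fitness (assigned basic): none: 4 − 0 = 4; basic: 11 − 5 = 6; premium: 15 − 10 = 5. mid-fitness stays.
low-fitness (assigned none): none: 4 − 0 = 4; basic: 11 − 8 = 3; premium: 15 − 16 = -1. low-fitness stays.
Every type prefers its assigned level; separation holds.

Yes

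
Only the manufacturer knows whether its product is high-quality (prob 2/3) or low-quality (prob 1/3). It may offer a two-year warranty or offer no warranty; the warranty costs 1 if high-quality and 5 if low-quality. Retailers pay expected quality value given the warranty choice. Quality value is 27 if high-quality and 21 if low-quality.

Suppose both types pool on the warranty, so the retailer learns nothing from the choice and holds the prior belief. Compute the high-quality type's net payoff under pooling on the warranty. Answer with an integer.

24

Pooled price = 2/3·27 + 1/3·21 = 25.
high-quality pays cost 1 for the warranty, so net payoff = 25 − 1 = 24.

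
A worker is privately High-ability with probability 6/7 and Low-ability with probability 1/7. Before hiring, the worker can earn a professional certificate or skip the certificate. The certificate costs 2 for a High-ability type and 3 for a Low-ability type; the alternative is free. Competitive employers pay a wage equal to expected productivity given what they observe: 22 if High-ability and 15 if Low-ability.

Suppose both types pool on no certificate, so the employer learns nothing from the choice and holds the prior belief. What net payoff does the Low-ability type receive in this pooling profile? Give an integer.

21

Pooled wage = 6/7·22 + 1/7·15 = 21.
Low-ability pays no cost for no certificate, so net payoff = 21.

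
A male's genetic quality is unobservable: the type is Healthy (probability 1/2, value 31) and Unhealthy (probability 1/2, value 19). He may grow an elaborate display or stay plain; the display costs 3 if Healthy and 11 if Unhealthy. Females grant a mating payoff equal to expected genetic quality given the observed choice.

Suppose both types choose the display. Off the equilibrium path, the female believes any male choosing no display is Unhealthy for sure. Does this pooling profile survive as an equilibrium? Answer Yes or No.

On path, the female holds the prior and pays 1/2·31 + 1/2·19 = 25. Off path (no display), believing Unhealthy, it pays 19.
Healthy: the display nets 25 − 3 = 22; no display nets 19. Healthy stays.
Unhealthy: the display nets 25 − 11 = 14; no display nets 19. Unhealthy would deviate.
A type deviates, so pooling fails.

No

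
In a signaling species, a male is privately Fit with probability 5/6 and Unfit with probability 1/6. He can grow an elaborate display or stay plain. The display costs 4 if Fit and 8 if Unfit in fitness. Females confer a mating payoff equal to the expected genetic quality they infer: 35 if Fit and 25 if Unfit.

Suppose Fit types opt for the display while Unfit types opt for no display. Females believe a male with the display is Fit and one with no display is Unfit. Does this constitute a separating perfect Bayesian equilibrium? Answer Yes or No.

Under these beliefs, the display earns mating payoff 35 and no display earns mating payoff 25.
Fit: the display nets 35 − 4 = 31; no display nets 25. Fit prefers the display.
Unfit: the display nets 35 − 8 = 27; no display nets 25. Unfit would deviate to the display.
Unfit has a profitable deviation, so the profile is not an equilibrium.

No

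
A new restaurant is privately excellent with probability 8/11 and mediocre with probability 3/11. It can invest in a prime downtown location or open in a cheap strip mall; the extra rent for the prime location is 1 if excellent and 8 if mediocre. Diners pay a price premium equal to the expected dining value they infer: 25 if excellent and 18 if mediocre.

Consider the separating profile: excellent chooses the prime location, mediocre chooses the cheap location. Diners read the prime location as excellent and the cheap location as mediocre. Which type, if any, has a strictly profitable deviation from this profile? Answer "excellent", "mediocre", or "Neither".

The prime location pays 25; the cheap location pays 18.
excellent: assigned the prime location, nets 25 − 1 = 24; deviating to the cheap location nets 18.
mediocre: assigned the cheap location, nets 18; deviating to the prime location nets 25 − 8 = 17.
Both types strictly prefer their assigned action; no profitable deviation.

Neither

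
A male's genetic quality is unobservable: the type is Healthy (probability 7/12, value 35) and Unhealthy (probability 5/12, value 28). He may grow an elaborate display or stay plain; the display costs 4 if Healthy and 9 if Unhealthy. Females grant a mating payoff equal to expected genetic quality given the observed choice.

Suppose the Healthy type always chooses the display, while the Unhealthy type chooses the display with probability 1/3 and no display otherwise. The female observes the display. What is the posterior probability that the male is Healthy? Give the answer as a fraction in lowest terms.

21/26

P(the display) = (7/12)·1 + (5/12)·(1/3) = 13/18.
By Bayes' rule, P(Healthy | the display) = (7/12) / (13/18) = 21/26.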